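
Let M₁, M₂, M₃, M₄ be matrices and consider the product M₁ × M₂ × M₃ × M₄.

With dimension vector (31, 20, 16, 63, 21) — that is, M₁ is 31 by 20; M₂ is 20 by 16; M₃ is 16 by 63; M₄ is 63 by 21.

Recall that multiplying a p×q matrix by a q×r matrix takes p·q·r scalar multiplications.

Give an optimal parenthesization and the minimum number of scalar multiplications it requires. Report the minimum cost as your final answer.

Adjacent pairs: M₁M₂ = 31·20·16 = 9920; M₂M₃ = 20·16·63 = 20160; M₃M₄ = 16·63·21 = 21168.
Length 3: M₁..M₃: k=1: 0+20160+31·20·63=59220; k=2: 9920+0+31·16·63=41168 → min 41168 | M₂..M₄: k=2: 0+21168+20·16·21=27888; k=3: 20160+0+20·63·21=46620 → min 27888.
Length 4: M₁..M₄: k=1: 0+27888+31·20·21=40908; k=2: 9920+21168+31·16·21=41504; k=3: 41168+0+31·63·21=82181 → min 40908.
Optimal parenthesization: (M₁ × (M₂ × (M₃ × M₄))) with cost 40908.

40908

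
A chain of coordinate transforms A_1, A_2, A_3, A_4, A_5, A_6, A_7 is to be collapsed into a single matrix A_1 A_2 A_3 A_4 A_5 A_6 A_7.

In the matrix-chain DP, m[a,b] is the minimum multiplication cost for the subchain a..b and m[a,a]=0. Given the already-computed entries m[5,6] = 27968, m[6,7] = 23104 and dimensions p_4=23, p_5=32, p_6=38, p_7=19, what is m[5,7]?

37088

m[5,7] = min over k∈[5,6] of m[5,k]+m[k+1,7]+p_{4}·p_k·p_{7}.
k=5: 0 + 23104 + 23·32·19 = 37088; k=6: 27968 + 0 + 23·38·19 = 44574.
Minimum: 37088 at k=5.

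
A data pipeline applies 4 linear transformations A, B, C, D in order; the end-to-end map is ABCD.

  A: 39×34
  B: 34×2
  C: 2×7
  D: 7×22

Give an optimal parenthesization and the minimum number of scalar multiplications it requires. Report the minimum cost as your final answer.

4676

Adjacent pairs: AB = 39·34·2 = 2652; BC = 34·2·7 = 476; CD = 2·7·22 = 308.
Length 3: A..C: k=1: 0+476+39·34·7=9758; k=2: 2652+0+39·2·7=3198 → min 3198 | B..D: k=2: 0+308+34·2·22=1804; k=3: 476+0+34·7·22=5712 → min 1804.
Length 4: A..D: k=1: 0+1804+39·34·22=30976; k=2: 2652+308+39·2·22=4676; k=3: 3198+0+39·7·22=9204 → min 4676.
Optimal parenthesization: ((AB)(CD)) with cost 4676.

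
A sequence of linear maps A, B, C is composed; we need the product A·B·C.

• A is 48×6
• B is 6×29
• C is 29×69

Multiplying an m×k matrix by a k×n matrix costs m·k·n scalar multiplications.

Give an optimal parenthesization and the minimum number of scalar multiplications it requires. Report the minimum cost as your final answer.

(A·(B·C)): cost 31878.
((A·B)·C): cost 104400.
Optimal: (A·(B·C)) with cost 31878.

31878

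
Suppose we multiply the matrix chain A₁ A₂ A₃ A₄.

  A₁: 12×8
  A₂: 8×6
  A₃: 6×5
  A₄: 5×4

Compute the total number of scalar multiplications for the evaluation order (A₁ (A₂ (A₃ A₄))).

(A₃ A₄): 6×5 by 5×4 → 6×4, cost 6·5·4 = 120
(A₂ (A₃ A₄)): 8×6 by 6×4 → 8×4, cost 8·6·4 = 192; cumulative 312
(A₁ (A₂ (A₃ A₄))): 12×8 by 8×4 → 12×4, cost 12·8·4 = 384; cumulative 696
Total: 696 scalar multiplications.

696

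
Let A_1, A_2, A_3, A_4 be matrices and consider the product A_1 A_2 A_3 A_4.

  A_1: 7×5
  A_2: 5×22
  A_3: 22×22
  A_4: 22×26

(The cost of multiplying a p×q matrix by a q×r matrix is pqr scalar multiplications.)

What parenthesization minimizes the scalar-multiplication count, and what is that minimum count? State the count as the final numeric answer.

Adjacent pairs: A_1A_2 = 7·5·22 = 770; A_2A_3 = 5·22·22 = 2420; A_3A_4 = 22·22·26 = 12584.
Length 3: A_1..A_3: k=1: 0+2420+7·5·22=3190; k=2: 770+0+7·22·22=4158 → min 3190 | A_2..A_4: k=2: 0+12584+5·22·26=15444; k=3: 2420+0+5·22·26=5280 → min 5280.
Length 4: A_1..A_4: k=1: 0+5280+7·5·26=6190; k=2: 770+12584+7·22·26=17358; k=3: 3190+0+7·22·26=7194 → min 6190.
Optimal parenthesization: (A_1 ((A_2 A_3) A_4)) with cost 6190.

6190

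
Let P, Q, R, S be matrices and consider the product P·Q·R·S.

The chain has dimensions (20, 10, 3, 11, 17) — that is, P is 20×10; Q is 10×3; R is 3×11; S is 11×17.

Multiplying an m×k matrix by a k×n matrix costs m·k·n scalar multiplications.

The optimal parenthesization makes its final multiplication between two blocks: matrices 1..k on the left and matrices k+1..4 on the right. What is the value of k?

2

Adjacent pairs: PQ = 20·10·3 = 600; QR = 10·3·11 = 330; RS = 3·11·17 = 561.
Length 3: P..R: k=1: 0+330+20·10·11=2530; k=2: 600+0+20·3·11=1260 → min 1260 | Q..S: k=2: 0+561+10·3·17=1071; k=3: 330+0+10·11·17=2200 → min 1071.
Top-level splits: k=1: (P..P)·(Q..S) → 0+1071+20·10·17 = 4471; k=2: (P..Q)·(R..S) → 600+561+20·3·17 = 2181; k=3: (P..R)·(S..S) → 1260+0+20·11·17 = 5000.
Best split is after Q, i.e. k = 2.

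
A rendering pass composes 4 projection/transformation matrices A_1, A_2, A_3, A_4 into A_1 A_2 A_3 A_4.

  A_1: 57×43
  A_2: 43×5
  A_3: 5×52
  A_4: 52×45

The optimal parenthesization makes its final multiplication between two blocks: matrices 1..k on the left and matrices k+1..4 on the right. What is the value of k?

Adjacent pairs: A_1A_2 = 57·43·5 = 12255; A_2A_3 = 43·5·52 = 11180; A_3A_4 = 5·52·45 = 11700.
Length 3: A_1..A_3: k=1: 0+11180+57·43·52=138632; k=2: 12255+0+57·5·52=27075 → min 27075 | A_2..A_4: k=2: 0+11700+43·5·45=21375; k=3: 11180+0+43·52·45=111800 → min 21375.
Top-level splits: k=1: (A_1..A_1)·(A_2..A_4) → 0+21375+57·43·45 = 131670; k=2: (A_1..A_2)·(A_3..A_4) → 12255+11700+57·5·45 = 36780; k=3: (A_1..A_3)·(A_4..A_4) → 27075+0+57·52·45 = 160455.
Best split is after A_2, i.e. k = 2.

2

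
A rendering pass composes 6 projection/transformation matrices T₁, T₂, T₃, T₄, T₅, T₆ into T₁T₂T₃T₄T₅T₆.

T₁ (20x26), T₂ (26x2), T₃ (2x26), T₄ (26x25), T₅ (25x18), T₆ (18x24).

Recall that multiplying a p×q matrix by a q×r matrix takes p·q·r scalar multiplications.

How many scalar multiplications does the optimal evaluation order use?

5064

Adjacent pairs: T₁T₂ = 20·26·2 = 1040; T₂T₃ = 26·2·26 = 1352; T₃T₄ = 2·26·25 = 1300; T₄T₅ = 26·25·18 = 11700; T₅T₆ = 25·18·24 = 10800.
Length 3: T₁..T₃: k=1: 0+1352+20·26·26=14872; k=2: 1040+0+20·2·26=2080 → min 2080 | T₂..T₄: k=2: 0+1300+26·2·25=2600; k=3: 1352+0+26·26·25=18252 → min 2600 | T₃..T₅: k=3: 0+11700+2·26·18=12636; k=4: 1300+0+2·25·18=2200 → min 2200 | T₄..T₆: k=4: 0+10800+26·25·24=26400; k=5: 11700+0+26·18·24=22932 → min 22932.
Length 4: T₁..T₄: k=1: 0+2600+20·26·25=15600; k=2: 1040+1300+20·2·25=3340; k=3: 2080+0+20·26·25=15080 → min 3340 | T₂..T₅: k=2: 0+2200+26·2·18=3136; k=3: 1352+11700+26·26·18=25220; k=4: 2600+0+26·25·18=14300 → min 3136 | T₃..T₆: k=3: 0+22932+2·26·24=24180; k=4: 1300+10800+2·25·24=13300; k=5: 2200+0+2·18·24=3064 → min 3064.
Length 5: T₁..T₅: k=1: 0+3136+20·26·18=12496; k=2: 1040+2200+20·2·18=3960; k=3: 2080+11700+20·26·18=23140; k=4: 3340+0+20·25·18=12340 → min 3960 | T₂..T₆: k=2: 0+3064+26·2·24=4312; k=3: 1352+22932+26·26·24=40508; k=4: 2600+10800+26·25·24=29000; k=5: 3136+0+26·18·24=14368 → min 4312.
Length 6: T₁..T₆: k=1: 0+4312+20·26·24=16792; k=2: 1040+3064+20·2·24=5064; k=3: 2080+22932+20·26·24=37492; k=4: 3340+10800+20·25·24=26140; k=5: 3960+0+20·18·24=12600 → min 5064.
Optimal order: ((T₁T₂)(((T₃T₄)T₅)T₆)) with cost 5064.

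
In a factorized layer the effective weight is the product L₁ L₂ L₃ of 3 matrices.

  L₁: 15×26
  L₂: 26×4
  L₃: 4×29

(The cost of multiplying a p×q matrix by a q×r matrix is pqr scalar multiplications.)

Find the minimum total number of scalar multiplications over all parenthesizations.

Order (L₁ (L₂ L₃)): (L₂ L₃): 26×4 by 4×29 → 26×29, cost 26·4·29 = 3016; (L₁ (L₂ L₃)): 15×26 by 26×29 → 15×29, cost 15·26·29 = 11310; cumulative 14326. Total 14326.
Order ((L₁ L₂) L₃): (L₁ L₂): 15×26 by 26×4 → 15×4, cost 15·26·4 = 1560; ((L₁ L₂) L₃): 15×4 by 4×29 → 15×29, cost 15·4·29 = 1740; cumulative 3300. Total 3300.
Minimum: 3300.

3300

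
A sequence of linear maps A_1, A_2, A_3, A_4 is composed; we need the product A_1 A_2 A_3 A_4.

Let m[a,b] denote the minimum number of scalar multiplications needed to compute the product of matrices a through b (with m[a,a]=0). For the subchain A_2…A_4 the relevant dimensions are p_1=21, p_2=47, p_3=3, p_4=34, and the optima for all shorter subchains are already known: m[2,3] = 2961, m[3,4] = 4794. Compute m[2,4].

m[2,4] = min over k∈[2,3] of m[2,k]+m[k+1,4]+p_{1}·p_k·p_{4}.
k=2: 0 + 4794 + 21·47·34 = 38352; k=3: 2961 + 0 + 21·3·34 = 5103.
Minimum: 5103 at k=3.

5103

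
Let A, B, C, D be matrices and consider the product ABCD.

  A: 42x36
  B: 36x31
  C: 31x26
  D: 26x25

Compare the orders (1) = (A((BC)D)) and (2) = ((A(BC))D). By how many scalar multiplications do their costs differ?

5412

Order (1) = (A((BC)D)): (BC): 36×31 by 31×26 → 36×26, cost 36·31·26 = 29016; ((BC)D): 36×26 by 26×25 → 36×25, cost 36·26·25 = 23400; cumulative 52416; (A((BC)D)): 42×36 by 36×25 → 42×25, cost 42·36·25 = 37800; cumulative 90216. Total 90216.
Order (2) = ((A(BC))D): (BC): 36×31 by 31×26 → 36×26, cost 36·31·26 = 29016; (A(BC)): 42×36 by 36×26 → 42×26, cost 42·36·26 = 39312; cumulative 68328; ((A(BC))D): 42×26 by 26×25 → 42×25, cost 42·26·25 = 27300; cumulative 95628. Total 95628.
Difference: |90216 − 95628| = 5412.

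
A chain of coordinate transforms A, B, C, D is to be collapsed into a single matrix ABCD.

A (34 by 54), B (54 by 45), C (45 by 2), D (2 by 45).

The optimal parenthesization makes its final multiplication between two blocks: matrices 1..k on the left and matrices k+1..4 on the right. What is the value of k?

Adjacent pairs: AB = 34·54·45 = 82620; BC = 54·45·2 = 4860; CD = 45·2·45 = 4050.
Length 3: A..C: k=1: 0+4860+34·54·2=8532; k=2: 82620+0+34·45·2=85680 → min 8532 | B..D: k=2: 0+4050+54·45·45=113400; k=3: 4860+0+54·2·45=9720 → min 9720.
Top-level splits: k=1: (A..A)·(B..D) → 0+9720+34·54·45 = 92340; k=2: (A..B)·(C..D) → 82620+4050+34·45·45 = 155520; k=3: (A..C)·(D..D) → 8532+0+34·2·45 = 11592.
Best split is after C, i.e. k = 3.

3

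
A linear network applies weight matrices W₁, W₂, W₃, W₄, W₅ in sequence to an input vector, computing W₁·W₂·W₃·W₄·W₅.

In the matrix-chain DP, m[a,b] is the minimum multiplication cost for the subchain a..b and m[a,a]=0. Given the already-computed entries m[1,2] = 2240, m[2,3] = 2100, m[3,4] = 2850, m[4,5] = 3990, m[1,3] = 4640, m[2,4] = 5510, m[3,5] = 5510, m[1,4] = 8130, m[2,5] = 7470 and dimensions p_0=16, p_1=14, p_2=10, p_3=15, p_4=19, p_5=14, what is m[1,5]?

9990

m[1,5] = min over k∈[1,4] of m[1,k]+m[k+1,5]+p_{0}·p_k·p_{5}.
k=1: 0 + 7470 + 16·14·14 = 10606; k=2: 2240 + 5510 + 16·10·14 = 9990; k=3: 4640 + 3990 + 16·15·14 = 11990; k=4: 8130 + 0 + 16·19·14 = 12386.
Minimum: 9990 at k=2.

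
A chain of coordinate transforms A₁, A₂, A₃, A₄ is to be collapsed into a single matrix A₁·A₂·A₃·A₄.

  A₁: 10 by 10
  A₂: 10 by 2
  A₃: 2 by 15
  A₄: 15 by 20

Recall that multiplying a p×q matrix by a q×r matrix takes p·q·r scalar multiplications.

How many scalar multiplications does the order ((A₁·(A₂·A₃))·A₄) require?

4800

(A₂·A₃): 10×2 by 2×15 → 10×15, cost 10·2·15 = 300
(A₁·(A₂·A₃)): 10×10 by 10×15 → 10×15, cost 10·10·15 = 1500; cumulative 1800
((A₁·(A₂·A₃))·A₄): 10×15 by 15×20 → 10×20, cost 10·15·20 = 3000; cumulative 4800
Total: 4800 scalar multiplications.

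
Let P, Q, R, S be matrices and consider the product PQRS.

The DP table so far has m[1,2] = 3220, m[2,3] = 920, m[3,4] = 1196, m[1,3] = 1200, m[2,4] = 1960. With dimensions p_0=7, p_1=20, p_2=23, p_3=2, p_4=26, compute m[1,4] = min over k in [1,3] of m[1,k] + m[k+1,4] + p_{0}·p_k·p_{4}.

m[1,4] = min over k∈[1,3] of m[1,k]+m[k+1,4]+p_{0}·p_k·p_{4}.
k=1: 0 + 1960 + 7·20·26 = 5600; k=2: 3220 + 1196 + 7·23·26 = 8602; k=3: 1200 + 0 + 7·2·26 = 1564.
Minimum: 1564 at k=3.

1564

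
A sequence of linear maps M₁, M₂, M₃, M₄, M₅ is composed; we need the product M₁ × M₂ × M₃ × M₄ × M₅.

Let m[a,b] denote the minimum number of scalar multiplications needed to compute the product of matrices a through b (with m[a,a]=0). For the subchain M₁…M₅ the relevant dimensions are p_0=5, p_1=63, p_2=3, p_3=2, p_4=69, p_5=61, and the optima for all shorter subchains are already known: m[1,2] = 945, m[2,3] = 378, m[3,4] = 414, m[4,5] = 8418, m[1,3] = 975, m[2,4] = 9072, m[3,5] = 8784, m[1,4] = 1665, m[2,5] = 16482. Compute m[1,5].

10003

m[1,5] = min over k∈[1,4] of m[1,k]+m[k+1,5]+p_{0}·p_k·p_{5}.
k=1: 0 + 16482 + 5·63·61 = 35697; k=2: 945 + 8784 + 5·3·61 = 10644; k=3: 975 + 8418 + 5·2·61 = 10003; k=4: 1665 + 0 + 5·69·61 = 22710.
Minimum: 10003 at k=3.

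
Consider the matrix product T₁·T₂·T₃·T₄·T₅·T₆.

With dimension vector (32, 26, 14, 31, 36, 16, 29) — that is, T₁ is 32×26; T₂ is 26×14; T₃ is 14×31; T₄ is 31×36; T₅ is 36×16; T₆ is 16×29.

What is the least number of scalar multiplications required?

Adjacent pairs: T₁T₂ = 32·26·14 = 11648; T₂T₃ = 26·14·31 = 11284; T₃T₄ = 14·31·36 = 15624; T₄T₅ = 31·36·16 = 17856; T₅T₆ = 36·16·29 = 16704.
Length 3: T₁..T₃: k=1: 0+11284+32·26·31=37076; k=2: 11648+0+32·14·31=25536 → min 25536 | T₂..T₄: k=2: 0+15624+26·14·36=28728; k=3: 11284+0+26·31·36=40300 → min 28728 | T₃..T₅: k=3: 0+17856+14·31·16=24800; k=4: 15624+0+14·36·16=23688 → min 23688 | T₄..T₆: k=4: 0+16704+31·36·29=49068; k=5: 17856+0+31·16·29=32240 → min 32240.
Length 4: T₁..T₄: k=1: 0+28728+32·26·36=58680; k=2: 11648+15624+32·14·36=43400; k=3: 25536+0+32·31·36=61248 → min 43400 | T₂..T₅: k=2: 0+23688+26·14·16=29512; k=3: 11284+17856+26·31·16=42036; k=4: 28728+0+26·36·16=43704 → min 29512 | T₃..T₆: k=3: 0+32240+14·31·29=44826; k=4: 15624+16704+14·36·29=46944; k=5: 23688+0+14·16·29=30184 → min 30184.
Length 5: T₁..T₅: k=1: 0+29512+32·26·16=42824; k=2: 11648+23688+32·14·16=42504; k=3: 25536+17856+32·31·16=59264; k=4: 43400+0+32·36·16=61832 → min 42504 | T₂..T₆: k=2: 0+30184+26·14·29=40740; k=3: 11284+32240+26·31·29=66898; k=4: 28728+16704+26·36·29=72576; k=5: 29512+0+26·16·29=41576 → min 40740.
Length 6: T₁..T₆: k=1: 0+40740+32·26·29=64868; k=2: 11648+30184+32·14·29=54824; k=3: 25536+32240+32·31·29=86544; k=4: 43400+16704+32·36·29=93512; k=5: 42504+0+32·16·29=57352 → min 54824.
Optimal order: ((T₁·T₂)·(((T₃·T₄)·T₅)·T₆)) with cost 54824.

54824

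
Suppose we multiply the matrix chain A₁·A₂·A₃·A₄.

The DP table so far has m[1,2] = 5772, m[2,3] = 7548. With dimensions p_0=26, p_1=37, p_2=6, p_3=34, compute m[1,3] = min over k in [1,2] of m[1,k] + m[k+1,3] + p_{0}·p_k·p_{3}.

m[1,3] = min over k∈[1,2] of m[1,k]+m[k+1,3]+p_{0}·p_k·p_{3}.
k=1: 0 + 7548 + 26·37·34 = 40256; k=2: 5772 + 0 + 26·6·34 = 11076.
Minimum: 11076 at k=2.

11076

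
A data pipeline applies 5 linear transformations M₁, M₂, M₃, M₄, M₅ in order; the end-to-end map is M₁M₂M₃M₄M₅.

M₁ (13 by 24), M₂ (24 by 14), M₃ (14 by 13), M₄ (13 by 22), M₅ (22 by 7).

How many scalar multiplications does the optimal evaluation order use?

Adjacent pairs: M₁M₂ = 13·24·14 = 4368; M₂M₃ = 24·14·13 = 4368; M₃M₄ = 14·13·22 = 4004; M₄M₅ = 13·22·7 = 2002.
Length 3: M₁..M₃: k=1: 0+4368+13·24·13=8424; k=2: 4368+0+13·14·13=6734 → min 6734 | M₂..M₄: k=2: 0+4004+24·14·22=11396; k=3: 4368+0+24·13·22=11232 → min 11232 | M₃..M₅: k=3: 0+2002+14·13·7=3276; k=4: 4004+0+14·22·7=6160 → min 3276.
Length 4: M₁..M₄: k=1: 0+11232+13·24·22=18096; k=2: 4368+4004+13·14·22=12376; k=3: 6734+0+13·13·22=10452 → min 10452 | M₂..M₅: k=2: 0+3276+24·14·7=5628; k=3: 4368+2002+24·13·7=8554; k=4: 11232+0+24·22·7=14928 → min 5628.
Length 5: M₁..M₅: k=1: 0+5628+13·24·7=7812; k=2: 4368+3276+13·14·7=8918; k=3: 6734+2002+13·13·7=9919; k=4: 10452+0+13·22·7=12454 → min 7812.
Optimal order: (M₁(M₂(M₃(M₄M₅)))) with cost 7812.

7812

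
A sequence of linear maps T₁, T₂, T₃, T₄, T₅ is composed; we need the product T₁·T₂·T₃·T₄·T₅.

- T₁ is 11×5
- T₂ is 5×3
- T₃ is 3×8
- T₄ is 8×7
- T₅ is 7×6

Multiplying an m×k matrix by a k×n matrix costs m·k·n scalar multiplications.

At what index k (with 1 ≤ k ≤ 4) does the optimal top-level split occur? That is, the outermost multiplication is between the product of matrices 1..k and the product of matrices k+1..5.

Adjacent pairs: T₁T₂ = 11·5·3 = 165; T₂T₃ = 5·3·8 = 120; T₃T₄ = 3·8·7 = 168; T₄T₅ = 8·7·6 = 336.
Length 3: T₁..T₃: k=1: 0+120+11·5·8=560; k=2: 165+0+11·3·8=429 → min 429 | T₂..T₄: k=2: 0+168+5·3·7=273; k=3: 120+0+5·8·7=400 → min 273 | T₃..T₅: k=3: 0+336+3·8·6=480; k=4: 168+0+3·7·6=294 → min 294.
Length 4: T₁..T₄: k=1: 0+273+11·5·7=658; k=2: 165+168+11·3·7=564; k=3: 429+0+11·8·7=1045 → min 564 | T₂..T₅: k=2: 0+294+5·3·6=384; k=3: 120+336+5·8·6=696; k=4: 273+0+5·7·6=483 → min 384.
Top-level splits: k=1: (T₁..T₁)·(T₂..T₅) → 0+384+11·5·6 = 714; k=2: (T₁..T₂)·(T₃..T₅) → 165+294+11·3·6 = 657; k=3: (T₁..T₃)·(T₄..T₅) → 429+336+11·8·6 = 1293; k=4: (T₁..T₄)·(T₅..T₅) → 564+0+11·7·6 = 1026.
Best split is after T₂, i.e. k = 2.

2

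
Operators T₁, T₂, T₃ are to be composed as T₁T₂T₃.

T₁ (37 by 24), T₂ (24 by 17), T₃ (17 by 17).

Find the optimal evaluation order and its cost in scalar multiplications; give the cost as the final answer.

22032

(T₁(T₂T₃)): cost 22032.
((T₁T₂)T₃): cost 25789.
Optimal: (T₁(T₂T₃)) with cost 22032.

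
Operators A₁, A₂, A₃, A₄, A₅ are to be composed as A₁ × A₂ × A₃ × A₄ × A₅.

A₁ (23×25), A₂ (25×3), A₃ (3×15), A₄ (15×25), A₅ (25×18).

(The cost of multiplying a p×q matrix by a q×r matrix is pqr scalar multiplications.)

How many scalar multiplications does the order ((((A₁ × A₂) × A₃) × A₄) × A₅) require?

(A₁ × A₂): 23×25 by 25×3 → 23×3, cost 23·25·3 = 1725
((A₁ × A₂) × A₃): 23×3 by 3×15 → 23×15, cost 23·3·15 = 1035; cumulative 2760
(((A₁ × A₂) × A₃) × A₄): 23×15 by 15×25 → 23×25, cost 23·15·25 = 8625; cumulative 11385
((((A₁ × A₂) × A₃) × A₄) × A₅): 23×25 by 25×18 → 23×18, cost 23·25·18 = 10350; cumulative 21735
Total: 21735 scalar multiplications.

21735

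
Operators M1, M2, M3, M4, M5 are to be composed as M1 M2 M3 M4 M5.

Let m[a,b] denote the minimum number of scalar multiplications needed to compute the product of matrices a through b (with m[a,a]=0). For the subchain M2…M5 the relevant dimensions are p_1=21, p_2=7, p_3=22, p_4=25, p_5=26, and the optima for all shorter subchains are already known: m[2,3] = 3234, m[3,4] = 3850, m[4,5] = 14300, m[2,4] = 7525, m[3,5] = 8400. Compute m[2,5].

12222

m[2,5] = min over k∈[2,4] of m[2,k]+m[k+1,5]+p_{1}·p_k·p_{5}.
k=2: 0 + 8400 + 21·7·26 = 12222; k=3: 3234 + 14300 + 21·22·26 = 29546; k=4: 7525 + 0 + 21·25·26 = 21175.
Minimum: 12222 at k=2.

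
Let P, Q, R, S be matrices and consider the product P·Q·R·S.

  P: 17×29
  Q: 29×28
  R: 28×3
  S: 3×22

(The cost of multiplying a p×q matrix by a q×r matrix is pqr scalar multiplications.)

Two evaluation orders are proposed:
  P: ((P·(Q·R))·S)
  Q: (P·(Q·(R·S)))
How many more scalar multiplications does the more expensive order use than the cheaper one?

Order P = ((P·(Q·R))·S): (Q·R): 29×28 by 28×3 → 29×3, cost 29·28·3 = 2436; (P·(Q·R)): 17×29 by 29×3 → 17×3, cost 17·29·3 = 1479; cumulative 3915; ((P·(Q·R))·S): 17×3 by 3×22 → 17×22, cost 17·3·22 = 1122; cumulative 5037. Total 5037.
Order Q = (P·(Q·(R·S))): (R·S): 28×3 by 3×22 → 28×22, cost 28·3·22 = 1848; (Q·(R·S)): 29×28 by 28×22 → 29×22, cost 29·28·22 = 17864; cumulative 19712; (P·(Q·(R·S))): 17×29 by 29×22 → 17×22, cost 17·29·22 = 10846; cumulative 30558. Total 30558.
Difference: |5037 − 30558| = 25521.

25521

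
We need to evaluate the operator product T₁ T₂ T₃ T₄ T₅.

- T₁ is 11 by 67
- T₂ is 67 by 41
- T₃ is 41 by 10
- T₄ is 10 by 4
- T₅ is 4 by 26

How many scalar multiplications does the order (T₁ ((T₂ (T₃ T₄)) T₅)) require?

(T₃ T₄): 41×10 by 10×4 → 41×4, cost 41·10·4 = 1640
(T₂ (T₃ T₄)): 67×41 by 41×4 → 67×4, cost 67·41·4 = 10988; cumulative 12628
((T₂ (T₃ T₄)) T₅): 67×4 by 4×26 → 67×26, cost 67·4·26 = 6968; cumulative 19596
(T₁ ((T₂ (T₃ T₄)) T₅)): 11×67 by 67×26 → 11×26, cost 11·67·26 = 19162; cumulative 38758
Total: 38758 scalar multiplications.

38758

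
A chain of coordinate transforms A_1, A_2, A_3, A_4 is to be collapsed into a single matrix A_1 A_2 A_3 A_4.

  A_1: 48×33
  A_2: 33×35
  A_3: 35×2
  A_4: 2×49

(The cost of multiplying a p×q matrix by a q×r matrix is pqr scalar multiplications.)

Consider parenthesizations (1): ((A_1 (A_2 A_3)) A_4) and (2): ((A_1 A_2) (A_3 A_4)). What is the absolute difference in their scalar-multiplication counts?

Order (1) = ((A_1 (A_2 A_3)) A_4): (A_2 A_3): 33×35 by 35×2 → 33×2, cost 33·35·2 = 2310; (A_1 (A_2 A_3)): 48×33 by 33×2 → 48×2, cost 48·33·2 = 3168; cumulative 5478; ((A_1 (A_2 A_3)) A_4): 48×2 by 2×49 → 48×49, cost 48·2·49 = 4704; cumulative 10182. Total 10182.
Order (2) = ((A_1 A_2) (A_3 A_4)): (A_1 A_2): 48×33 by 33×35 → 48×35, cost 48·33·35 = 55440; (A_3 A_4): 35×2 by 2×49 → 35×49, cost 35·2·49 = 3430; ((A_1 A_2) (A_3 A_4)): 48×35 by 35×49 → 48×49, cost 48·35·49 = 82320; cumulative 141190. Total 141190.
Difference: |10182 − 141190| = 131008.

131008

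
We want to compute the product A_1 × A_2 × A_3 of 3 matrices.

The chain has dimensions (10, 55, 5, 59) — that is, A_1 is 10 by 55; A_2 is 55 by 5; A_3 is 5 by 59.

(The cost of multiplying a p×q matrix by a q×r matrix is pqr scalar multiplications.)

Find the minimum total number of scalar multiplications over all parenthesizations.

Order (A_1 × (A_2 × A_3)): (A_2 × A_3): 55×5 by 5×59 → 55×59, cost 55·5·59 = 16225; (A_1 × (A_2 × A_3)): 10×55 by 55×59 → 10×59, cost 10·55·59 = 32450; cumulative 48675. Total 48675.
Order ((A_1 × A_2) × A_3): (A_1 × A_2): 10×55 by 55×5 → 10×5, cost 10·55·5 = 2750; ((A_1 × A_2) × A_3): 10×5 by 5×59 → 10×59, cost 10·5·59 = 2950; cumulative 5700. Total 5700.
Minimum: 5700.

5700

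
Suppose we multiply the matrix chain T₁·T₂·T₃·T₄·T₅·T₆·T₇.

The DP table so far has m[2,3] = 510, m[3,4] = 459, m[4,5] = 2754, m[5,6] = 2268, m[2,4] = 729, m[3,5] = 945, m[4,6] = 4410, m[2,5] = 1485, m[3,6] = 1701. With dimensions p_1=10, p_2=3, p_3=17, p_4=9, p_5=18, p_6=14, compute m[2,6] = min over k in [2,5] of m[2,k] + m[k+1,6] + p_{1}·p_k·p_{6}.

2121

m[2,6] = min over k∈[2,5] of m[2,k]+m[k+1,6]+p_{1}·p_k·p_{6}.
k=2: 0 + 1701 + 10·3·14 = 2121; k=3: 510 + 4410 + 10·17·14 = 7300; k=4: 729 + 2268 + 10·9·14 = 4257; k=5: 1485 + 0 + 10·18·14 = 4005.
Minimum: 2121 at k=2.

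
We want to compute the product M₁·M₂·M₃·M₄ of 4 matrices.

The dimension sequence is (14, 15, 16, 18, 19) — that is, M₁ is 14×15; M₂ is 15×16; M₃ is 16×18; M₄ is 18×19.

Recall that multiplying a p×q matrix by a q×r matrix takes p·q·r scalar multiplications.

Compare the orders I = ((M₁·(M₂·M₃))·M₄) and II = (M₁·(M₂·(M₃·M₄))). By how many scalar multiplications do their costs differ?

1134

Order I = ((M₁·(M₂·M₃))·M₄): (M₂·M₃): 15×16 by 16×18 → 15×18, cost 15·16·18 = 4320; (M₁·(M₂·M₃)): 14×15 by 15×18 → 14×18, cost 14·15·18 = 3780; cumulative 8100; ((M₁·(M₂·M₃))·M₄): 14×18 by 18×19 → 14×19, cost 14·18·19 = 4788; cumulative 12888. Total 12888.
Order II = (M₁·(M₂·(M₃·M₄))): (M₃·M₄): 16×18 by 18×19 → 16×19, cost 16·18·19 = 5472; (M₂·(M₃·M₄)): 15×16 by 16×19 → 15×19, cost 15·16·19 = 4560; cumulative 10032; (M₁·(M₂·(M₃·M₄))): 14×15 by 15×19 → 14×19, cost 14·15·19 = 3990; cumulative 14022. Total 14022.
Difference: |12888 − 14022| = 1134.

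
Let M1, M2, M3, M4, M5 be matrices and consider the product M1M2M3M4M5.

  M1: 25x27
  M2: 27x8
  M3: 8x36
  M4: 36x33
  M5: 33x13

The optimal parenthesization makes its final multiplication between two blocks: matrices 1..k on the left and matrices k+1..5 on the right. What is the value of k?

Adjacent pairs: M1M2 = 25·27·8 = 5400; M2M3 = 27·8·36 = 7776; M3M4 = 8·36·33 = 9504; M4M5 = 36·33·13 = 15444.
Length 3: M1..M3: k=1: 0+7776+25·27·36=32076; k=2: 5400+0+25·8·36=12600 → min 12600 | M2..M4: k=2: 0+9504+27·8·33=16632; k=3: 7776+0+27·36·33=39852 → min 16632 | M3..M5: k=3: 0+15444+8·36·13=19188; k=4: 9504+0+8·33·13=12936 → min 12936.
Length 4: M1..M4: k=1: 0+16632+25·27·33=38907; k=2: 5400+9504+25·8·33=21504; k=3: 12600+0+25·36·33=42300 → min 21504 | M2..M5: k=2: 0+12936+27·8·13=15744; k=3: 7776+15444+27·36·13=35856; k=4: 16632+0+27·33·13=28215 → min 15744.
Top-level splits: k=1: (M1..M1)·(M2..M5) → 0+15744+25·27·13 = 24519; k=2: (M1..M2)·(M3..M5) → 5400+12936+25·8·13 = 20936; k=3: (M1..M3)·(M4..M5) → 12600+15444+25·36·13 = 39744; k=4: (M1..M4)·(M5..M5) → 21504+0+25·33·13 = 32229.
Best split is after M2, i.e. k = 2.

2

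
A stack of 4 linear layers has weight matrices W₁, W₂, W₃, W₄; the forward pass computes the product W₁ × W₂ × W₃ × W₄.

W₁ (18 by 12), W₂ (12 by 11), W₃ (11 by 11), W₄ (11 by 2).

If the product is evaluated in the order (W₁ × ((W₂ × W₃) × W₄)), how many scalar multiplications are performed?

2148

(W₂ × W₃): 12×11 by 11×11 → 12×11, cost 12·11·11 = 1452
((W₂ × W₃) × W₄): 12×11 by 11×2 → 12×2, cost 12·11·2 = 264; cumulative 1716
(W₁ × ((W₂ × W₃) × W₄)): 18×12 by 12×2 → 18×2, cost 18·12·2 = 432; cumulative 2148
Total: 2148 scalar multiplications.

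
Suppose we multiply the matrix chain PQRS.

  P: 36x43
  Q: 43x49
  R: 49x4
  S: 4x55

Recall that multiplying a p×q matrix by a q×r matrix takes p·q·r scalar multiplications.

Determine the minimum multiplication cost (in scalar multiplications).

Adjacent pairs: PQ = 36·43·49 = 75852; QR = 43·49·4 = 8428; RS = 49·4·55 = 10780.
Length 3: P..R: k=1: 0+8428+36·43·4=14620; k=2: 75852+0+36·49·4=82908 → min 14620 | Q..S: k=2: 0+10780+43·49·55=126665; k=3: 8428+0+43·4·55=17888 → min 17888.
Length 4: P..S: k=1: 0+17888+36·43·55=103028; k=2: 75852+10780+36·49·55=183652; k=3: 14620+0+36·4·55=22540 → min 22540.
Optimal order: ((P(QR))S) with cost 22540.

22540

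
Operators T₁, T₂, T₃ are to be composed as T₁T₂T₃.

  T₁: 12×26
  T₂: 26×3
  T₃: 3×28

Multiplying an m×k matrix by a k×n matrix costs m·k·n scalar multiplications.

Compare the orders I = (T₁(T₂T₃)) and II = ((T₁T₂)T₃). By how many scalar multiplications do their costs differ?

Order I = (T₁(T₂T₃)): (T₂T₃): 26×3 by 3×28 → 26×28, cost 26·3·28 = 2184; (T₁(T₂T₃)): 12×26 by 26×28 → 12×28, cost 12·26·28 = 8736; cumulative 10920. Total 10920.
Order II = ((T₁T₂)T₃): (T₁T₂): 12×26 by 26×3 → 12×3, cost 12·26·3 = 936; ((T₁T₂)T₃): 12×3 by 3×28 → 12×28, cost 12·3·28 = 1008; cumulative 1944. Total 1944.
Difference: |10920 − 1944| = 8976.

8976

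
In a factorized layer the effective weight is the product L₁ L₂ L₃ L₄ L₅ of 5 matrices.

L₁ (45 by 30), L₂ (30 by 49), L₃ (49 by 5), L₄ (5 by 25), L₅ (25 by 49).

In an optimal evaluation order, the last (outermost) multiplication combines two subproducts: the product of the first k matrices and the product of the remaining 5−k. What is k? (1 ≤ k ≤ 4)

Adjacent pairs: L₁L₂ = 45·30·49 = 66150; L₂L₃ = 30·49·5 = 7350; L₃L₄ = 49·5·25 = 6125; L₄L₅ = 5·25·49 = 6125.
Length 3: L₁..L₃: k=1: 0+7350+45·30·5=14100; k=2: 66150+0+45·49·5=77175 → min 14100 | L₂..L₄: k=2: 0+6125+30·49·25=42875; k=3: 7350+0+30·5·25=11100 → min 11100 | L₃..L₅: k=3: 0+6125+49·5·49=18130; k=4: 6125+0+49·25·49=66150 → min 18130.
Length 4: L₁..L₄: k=1: 0+11100+45·30·25=44850; k=2: 66150+6125+45·49·25=127400; k=3: 14100+0+45·5·25=19725 → min 19725 | L₂..L₅: k=2: 0+18130+30·49·49=90160; k=3: 7350+6125+30·5·49=20825; k=4: 11100+0+30·25·49=47850 → min 20825.
Top-level splits: k=1: (L₁..L₁)·(L₂..L₅) → 0+20825+45·30·49 = 86975; k=2: (L₁..L₂)·(L₃..L₅) → 66150+18130+45·49·49 = 192325; k=3: (L₁..L₃)·(L₄..L₅) → 14100+6125+45·5·49 = 31250; k=4: (L₁..L₄)·(L₅..L₅) → 19725+0+45·25·49 = 74850.
Best split is after L₃, i.e. k = 3.

3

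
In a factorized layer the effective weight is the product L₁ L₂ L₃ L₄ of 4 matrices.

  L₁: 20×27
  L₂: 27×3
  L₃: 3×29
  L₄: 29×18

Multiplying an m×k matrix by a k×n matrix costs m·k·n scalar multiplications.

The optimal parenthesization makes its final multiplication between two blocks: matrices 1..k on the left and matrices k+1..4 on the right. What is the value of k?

Adjacent pairs: L₁L₂ = 20·27·3 = 1620; L₂L₃ = 27·3·29 = 2349; L₃L₄ = 3·29·18 = 1566.
Length 3: L₁..L₃: k=1: 0+2349+20·27·29=18009; k=2: 1620+0+20·3·29=3360 → min 3360 | L₂..L₄: k=2: 0+1566+27·3·18=3024; k=3: 2349+0+27·29·18=16443 → min 3024.
Top-level splits: k=1: (L₁..L₁)·(L₂..L₄) → 0+3024+20·27·18 = 12744; k=2: (L₁..L₂)·(L₃..L₄) → 1620+1566+20·3·18 = 4266; k=3: (L₁..L₃)·(L₄..L₄) → 3360+0+20·29·18 = 13800.
Best split is after L₂, i.e. k = 2.

2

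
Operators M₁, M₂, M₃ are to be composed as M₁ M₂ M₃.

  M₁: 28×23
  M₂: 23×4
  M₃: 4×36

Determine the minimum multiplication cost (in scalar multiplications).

Order (M₁ (M₂ M₃)): (M₂ M₃): 23×4 by 4×36 → 23×36, cost 23·4·36 = 3312; (M₁ (M₂ M₃)): 28×23 by 23×36 → 28×36, cost 28·23·36 = 23184; cumulative 26496. Total 26496.
Order ((M₁ M₂) M₃): (M₁ M₂): 28×23 by 23×4 → 28×4, cost 28·23·4 = 2576; ((M₁ M₂) M₃): 28×4 by 4×36 → 28×36, cost 28·4·36 = 4032; cumulative 6608. Total 6608.
Minimum: 6608.

6608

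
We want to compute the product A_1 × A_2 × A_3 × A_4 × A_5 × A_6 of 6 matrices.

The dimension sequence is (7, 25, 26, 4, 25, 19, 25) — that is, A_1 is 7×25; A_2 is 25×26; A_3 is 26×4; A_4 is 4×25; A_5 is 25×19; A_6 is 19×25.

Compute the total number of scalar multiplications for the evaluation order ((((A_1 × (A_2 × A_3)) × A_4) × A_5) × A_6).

10650

(A_2 × A_3): 25×26 by 26×4 → 25×4, cost 25·26·4 = 2600
(A_1 × (A_2 × A_3)): 7×25 by 25×4 → 7×4, cost 7·25·4 = 700; cumulative 3300
((A_1 × (A_2 × A_3)) × A_4): 7×4 by 4×25 → 7×25, cost 7·4·25 = 700; cumulative 4000
(((A_1 × (A_2 × A_3)) × A_4) × A_5): 7×25 by 25×19 → 7×19, cost 7·25·19 = 3325; cumulative 7325
((((A_1 × (A_2 × A_3)) × A_4) × A_5) × A_6): 7×19 by 19×25 → 7×25, cost 7·19·25 = 3325; cumulative 10650
Total: 10650 scalar multiplications.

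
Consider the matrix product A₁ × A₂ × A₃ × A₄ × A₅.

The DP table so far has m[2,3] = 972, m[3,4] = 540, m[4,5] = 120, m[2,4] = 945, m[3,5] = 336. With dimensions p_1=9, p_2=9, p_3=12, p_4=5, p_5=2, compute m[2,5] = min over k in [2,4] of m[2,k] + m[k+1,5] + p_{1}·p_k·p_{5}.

498

m[2,5] = min over k∈[2,4] of m[2,k]+m[k+1,5]+p_{1}·p_k·p_{5}.
k=2: 0 + 336 + 9·9·2 = 498; k=3: 972 + 120 + 9·12·2 = 1308; k=4: 945 + 0 + 9·5·2 = 1035.
Minimum: 498 at k=2.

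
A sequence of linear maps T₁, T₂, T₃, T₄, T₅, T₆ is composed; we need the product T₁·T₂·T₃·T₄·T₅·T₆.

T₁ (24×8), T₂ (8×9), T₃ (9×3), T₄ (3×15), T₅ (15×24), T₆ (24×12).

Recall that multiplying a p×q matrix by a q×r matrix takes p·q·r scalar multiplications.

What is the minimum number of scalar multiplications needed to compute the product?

Adjacent pairs: T₁T₂ = 24·8·9 = 1728; T₂T₃ = 8·9·3 = 216; T₃T₄ = 9·3·15 = 405; T₄T₅ = 3·15·24 = 1080; T₅T₆ = 15·24·12 = 4320.
Length 3: T₁..T₃: k=1: 0+216+24·8·3=792; k=2: 1728+0+24·9·3=2376 → min 792 | T₂..T₄: k=2: 0+405+8·9·15=1485; k=3: 216+0+8·3·15=576 → min 576 | T₃..T₅: k=3: 0+1080+9·3·24=1728; k=4: 405+0+9·15·24=3645 → min 1728 | T₄..T₆: k=4: 0+4320+3·15·12=4860; k=5: 1080+0+3·24·12=1944 → min 1944.
Length 4: T₁..T₄: k=1: 0+576+24·8·15=3456; k=2: 1728+405+24·9·15=5373; k=3: 792+0+24·3·15=1872 → min 1872 | T₂..T₅: k=2: 0+1728+8·9·24=3456; k=3: 216+1080+8·3·24=1872; k=4: 576+0+8·15·24=3456 → min 1872 | T₃..T₆: k=3: 0+1944+9·3·12=2268; k=4: 405+4320+9·15·12=6345; k=5: 1728+0+9·24·12=4320 → min 2268.
Length 5: T₁..T₅: k=1: 0+1872+24·8·24=6480; k=2: 1728+1728+24·9·24=8640; k=3: 792+1080+24·3·24=3600; k=4: 1872+0+24·15·24=10512 → min 3600 | T₂..T₆: k=2: 0+2268+8·9·12=3132; k=3: 216+1944+8·3·12=2448; k=4: 576+4320+8·15·12=6336; k=5: 1872+0+8·24·12=4176 → min 2448.
Length 6: T₁..T₆: k=1: 0+2448+24·8·12=4752; k=2: 1728+2268+24·9·12=6588; k=3: 792+1944+24·3·12=3600; k=4: 1872+4320+24·15·12=10512; k=5: 3600+0+24·24·12=10512 → min 3600.
Optimal order: ((T₁·(T₂·T₃))·((T₄·T₅)·T₆)) with cost 3600.

3600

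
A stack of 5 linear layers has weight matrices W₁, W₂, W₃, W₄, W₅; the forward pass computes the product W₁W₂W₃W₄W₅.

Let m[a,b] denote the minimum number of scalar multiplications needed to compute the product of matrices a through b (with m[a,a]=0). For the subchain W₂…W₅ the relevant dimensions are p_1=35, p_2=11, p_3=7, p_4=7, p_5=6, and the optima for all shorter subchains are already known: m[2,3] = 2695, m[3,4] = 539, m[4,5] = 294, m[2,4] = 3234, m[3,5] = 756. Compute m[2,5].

3066

m[2,5] = min over k∈[2,4] of m[2,k]+m[k+1,5]+p_{1}·p_k·p_{5}.
k=2: 0 + 756 + 35·11·6 = 3066; k=3: 2695 + 294 + 35·7·6 = 4459; k=4: 3234 + 0 + 35·7·6 = 4704.
Minimum: 3066 at k=2.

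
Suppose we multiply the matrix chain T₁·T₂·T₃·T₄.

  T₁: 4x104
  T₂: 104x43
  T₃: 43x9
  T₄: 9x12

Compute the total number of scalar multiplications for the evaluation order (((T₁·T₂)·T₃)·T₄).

(T₁·T₂): 4×104 by 104×43 → 4×43, cost 4·104·43 = 17888
((T₁·T₂)·T₃): 4×43 by 43×9 → 4×9, cost 4·43·9 = 1548; cumulative 19436
(((T₁·T₂)·T₃)·T₄): 4×9 by 9×12 → 4×12, cost 4·9·12 = 432; cumulative 19868
Total: 19868 scalar multiplications.

19868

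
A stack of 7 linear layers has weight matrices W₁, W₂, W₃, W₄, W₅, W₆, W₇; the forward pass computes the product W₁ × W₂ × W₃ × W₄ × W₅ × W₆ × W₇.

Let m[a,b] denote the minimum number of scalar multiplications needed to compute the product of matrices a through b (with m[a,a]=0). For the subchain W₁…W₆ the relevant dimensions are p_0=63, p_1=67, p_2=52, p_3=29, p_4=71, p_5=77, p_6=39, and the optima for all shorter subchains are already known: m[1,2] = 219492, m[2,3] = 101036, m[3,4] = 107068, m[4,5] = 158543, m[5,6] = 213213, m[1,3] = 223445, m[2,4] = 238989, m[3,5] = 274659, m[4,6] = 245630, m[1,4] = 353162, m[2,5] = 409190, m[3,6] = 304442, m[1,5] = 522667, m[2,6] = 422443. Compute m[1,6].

m[1,6] = min over k∈[1,5] of m[1,k]+m[k+1,6]+p_{0}·p_k·p_{6}.
k=1: 0 + 422443 + 63·67·39 = 587062; k=2: 219492 + 304442 + 63·52·39 = 651698; k=3: 223445 + 245630 + 63·29·39 = 540328; k=4: 353162 + 213213 + 63·71·39 = 740822; k=5: 522667 + 0 + 63·77·39 = 711856.
Minimum: 540328 at k=3.

540328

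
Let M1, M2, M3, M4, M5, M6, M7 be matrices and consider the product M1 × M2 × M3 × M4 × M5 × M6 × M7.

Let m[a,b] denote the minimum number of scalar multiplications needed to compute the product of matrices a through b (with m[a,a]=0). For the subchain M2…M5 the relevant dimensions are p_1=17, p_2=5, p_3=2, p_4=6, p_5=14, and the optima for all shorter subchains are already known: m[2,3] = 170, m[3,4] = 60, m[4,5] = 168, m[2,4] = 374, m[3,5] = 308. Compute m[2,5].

m[2,5] = min over k∈[2,4] of m[2,k]+m[k+1,5]+p_{1}·p_k·p_{5}.
k=2: 0 + 308 + 17·5·14 = 1498; k=3: 170 + 168 + 17·2·14 = 814; k=4: 374 + 0 + 17·6·14 = 1802.
Minimum: 814 at k=3.

814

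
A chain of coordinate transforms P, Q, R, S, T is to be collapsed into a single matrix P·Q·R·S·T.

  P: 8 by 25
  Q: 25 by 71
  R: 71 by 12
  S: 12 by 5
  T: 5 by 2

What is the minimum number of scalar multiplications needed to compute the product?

5774

Adjacent pairs: PQ = 8·25·71 = 14200; QR = 25·71·12 = 21300; RS = 71·12·5 = 4260; ST = 12·5·2 = 120.
Length 3: P..R: k=1: 0+21300+8·25·12=23700; k=2: 14200+0+8·71·12=21016 → min 21016 | Q..S: k=2: 0+4260+25·71·5=13135; k=3: 21300+0+25·12·5=22800 → min 13135 | R..T: k=3: 0+120+71·12·2=1824; k=4: 4260+0+71·5·2=4970 → min 1824.
Length 4: P..S: k=1: 0+13135+8·25·5=14135; k=2: 14200+4260+8·71·5=21300; k=3: 21016+0+8·12·5=21496 → min 14135 | Q..T: k=2: 0+1824+25·71·2=5374; k=3: 21300+120+25·12·2=22020; k=4: 13135+0+25·5·2=13385 → min 5374.
Length 5: P..T: k=1: 0+5374+8·25·2=5774; k=2: 14200+1824+8·71·2=17160; k=3: 21016+120+8·12·2=21328; k=4: 14135+0+8·5·2=14215 → min 5774.
Optimal order: (P·(Q·(R·(S·T)))) with cost 5774.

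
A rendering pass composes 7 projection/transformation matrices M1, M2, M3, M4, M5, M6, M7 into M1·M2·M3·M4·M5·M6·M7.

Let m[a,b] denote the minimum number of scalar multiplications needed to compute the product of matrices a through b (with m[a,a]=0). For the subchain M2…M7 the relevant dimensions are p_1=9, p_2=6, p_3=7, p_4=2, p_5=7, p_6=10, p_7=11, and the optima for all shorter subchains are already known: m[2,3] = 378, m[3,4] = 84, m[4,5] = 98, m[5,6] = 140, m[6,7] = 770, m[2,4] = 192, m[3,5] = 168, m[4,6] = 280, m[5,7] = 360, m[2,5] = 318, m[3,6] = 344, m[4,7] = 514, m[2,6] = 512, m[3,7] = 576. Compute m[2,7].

750

m[2,7] = min over k∈[2,6] of m[2,k]+m[k+1,7]+p_{1}·p_k·p_{7}.
k=2: 0 + 576 + 9·6·11 = 1170; k=3: 378 + 514 + 9·7·11 = 1585; k=4: 192 + 360 + 9·2·11 = 750; k=5: 318 + 770 + 9·7·11 = 1781; k=6: 512 + 0 + 9·10·11 = 1502.
Minimum: 750 at k=4.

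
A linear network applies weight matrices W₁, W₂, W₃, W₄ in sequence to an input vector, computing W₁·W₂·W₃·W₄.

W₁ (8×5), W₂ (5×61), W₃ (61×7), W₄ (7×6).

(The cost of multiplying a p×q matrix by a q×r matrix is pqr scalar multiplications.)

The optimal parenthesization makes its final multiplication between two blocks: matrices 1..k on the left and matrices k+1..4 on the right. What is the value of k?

Adjacent pairs: W₁W₂ = 8·5·61 = 2440; W₂W₃ = 5·61·7 = 2135; W₃W₄ = 61·7·6 = 2562.
Length 3: W₁..W₃: k=1: 0+2135+8·5·7=2415; k=2: 2440+0+8·61·7=5856 → min 2415 | W₂..W₄: k=2: 0+2562+5·61·6=4392; k=3: 2135+0+5·7·6=2345 → min 2345.
Top-level splits: k=1: (W₁..W₁)·(W₂..W₄) → 0+2345+8·5·6 = 2585; k=2: (W₁..W₂)·(W₃..W₄) → 2440+2562+8·61·6 = 7930; k=3: (W₁..W₃)·(W₄..W₄) → 2415+0+8·7·6 = 2751.
Best split is after W₁, i.e. k = 1.

1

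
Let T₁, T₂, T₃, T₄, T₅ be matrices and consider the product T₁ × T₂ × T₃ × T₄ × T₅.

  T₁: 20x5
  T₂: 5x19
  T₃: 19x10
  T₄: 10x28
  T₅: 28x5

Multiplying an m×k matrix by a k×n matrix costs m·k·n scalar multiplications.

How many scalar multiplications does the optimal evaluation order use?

3100

Adjacent pairs: T₁T₂ = 20·5·19 = 1900; T₂T₃ = 5·19·10 = 950; T₃T₄ = 19·10·28 = 5320; T₄T₅ = 10·28·5 = 1400.
Length 3: T₁..T₃: k=1: 0+950+20·5·10=1950; k=2: 1900+0+20·19·10=5700 → min 1950 | T₂..T₄: k=2: 0+5320+5·19·28=7980; k=3: 950+0+5·10·28=2350 → min 2350 | T₃..T₅: k=3: 0+1400+19·10·5=2350; k=4: 5320+0+19·28·5=7980 → min 2350.
Length 4: T₁..T₄: k=1: 0+2350+20·5·28=5150; k=2: 1900+5320+20·19·28=17860; k=3: 1950+0+20·10·28=7550 → min 5150 | T₂..T₅: k=2: 0+2350+5·19·5=2825; k=3: 950+1400+5·10·5=2600; k=4: 2350+0+5·28·5=3050 → min 2600.
Length 5: T₁..T₅: k=1: 0+2600+20·5·5=3100; k=2: 1900+2350+20·19·5=6150; k=3: 1950+1400+20·10·5=4350; k=4: 5150+0+20·28·5=7950 → min 3100.
Optimal order: (T₁ × ((T₂ × T₃) × (T₄ × T₅))) with cost 3100.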